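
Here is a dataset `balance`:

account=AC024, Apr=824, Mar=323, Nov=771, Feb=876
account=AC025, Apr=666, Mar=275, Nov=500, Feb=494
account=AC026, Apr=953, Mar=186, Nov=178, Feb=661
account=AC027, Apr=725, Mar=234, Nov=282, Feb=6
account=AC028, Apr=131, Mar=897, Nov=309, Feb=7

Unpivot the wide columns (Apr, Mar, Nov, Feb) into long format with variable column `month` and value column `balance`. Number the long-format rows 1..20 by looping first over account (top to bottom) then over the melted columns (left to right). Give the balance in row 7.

500

20 rows total (5 × 4). Row 7: index ⌊(7-1)/4⌋ = 1 into account → AC025; (7-1) mod 4 = 2 into the melted columns → Nov.
So row 7 is (AC025, Nov, 500); balance = 500.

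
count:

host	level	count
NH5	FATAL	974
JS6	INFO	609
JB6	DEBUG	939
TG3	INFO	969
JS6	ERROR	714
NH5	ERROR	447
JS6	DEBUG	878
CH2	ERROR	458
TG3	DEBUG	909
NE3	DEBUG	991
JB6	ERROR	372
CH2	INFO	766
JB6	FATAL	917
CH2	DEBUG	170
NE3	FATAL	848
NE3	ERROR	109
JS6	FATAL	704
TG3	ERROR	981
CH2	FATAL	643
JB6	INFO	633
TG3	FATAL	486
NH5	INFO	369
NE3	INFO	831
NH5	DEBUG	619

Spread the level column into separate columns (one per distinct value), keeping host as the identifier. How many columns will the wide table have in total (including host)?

5

1 column for host plus 4 distinct level values → 5 columns.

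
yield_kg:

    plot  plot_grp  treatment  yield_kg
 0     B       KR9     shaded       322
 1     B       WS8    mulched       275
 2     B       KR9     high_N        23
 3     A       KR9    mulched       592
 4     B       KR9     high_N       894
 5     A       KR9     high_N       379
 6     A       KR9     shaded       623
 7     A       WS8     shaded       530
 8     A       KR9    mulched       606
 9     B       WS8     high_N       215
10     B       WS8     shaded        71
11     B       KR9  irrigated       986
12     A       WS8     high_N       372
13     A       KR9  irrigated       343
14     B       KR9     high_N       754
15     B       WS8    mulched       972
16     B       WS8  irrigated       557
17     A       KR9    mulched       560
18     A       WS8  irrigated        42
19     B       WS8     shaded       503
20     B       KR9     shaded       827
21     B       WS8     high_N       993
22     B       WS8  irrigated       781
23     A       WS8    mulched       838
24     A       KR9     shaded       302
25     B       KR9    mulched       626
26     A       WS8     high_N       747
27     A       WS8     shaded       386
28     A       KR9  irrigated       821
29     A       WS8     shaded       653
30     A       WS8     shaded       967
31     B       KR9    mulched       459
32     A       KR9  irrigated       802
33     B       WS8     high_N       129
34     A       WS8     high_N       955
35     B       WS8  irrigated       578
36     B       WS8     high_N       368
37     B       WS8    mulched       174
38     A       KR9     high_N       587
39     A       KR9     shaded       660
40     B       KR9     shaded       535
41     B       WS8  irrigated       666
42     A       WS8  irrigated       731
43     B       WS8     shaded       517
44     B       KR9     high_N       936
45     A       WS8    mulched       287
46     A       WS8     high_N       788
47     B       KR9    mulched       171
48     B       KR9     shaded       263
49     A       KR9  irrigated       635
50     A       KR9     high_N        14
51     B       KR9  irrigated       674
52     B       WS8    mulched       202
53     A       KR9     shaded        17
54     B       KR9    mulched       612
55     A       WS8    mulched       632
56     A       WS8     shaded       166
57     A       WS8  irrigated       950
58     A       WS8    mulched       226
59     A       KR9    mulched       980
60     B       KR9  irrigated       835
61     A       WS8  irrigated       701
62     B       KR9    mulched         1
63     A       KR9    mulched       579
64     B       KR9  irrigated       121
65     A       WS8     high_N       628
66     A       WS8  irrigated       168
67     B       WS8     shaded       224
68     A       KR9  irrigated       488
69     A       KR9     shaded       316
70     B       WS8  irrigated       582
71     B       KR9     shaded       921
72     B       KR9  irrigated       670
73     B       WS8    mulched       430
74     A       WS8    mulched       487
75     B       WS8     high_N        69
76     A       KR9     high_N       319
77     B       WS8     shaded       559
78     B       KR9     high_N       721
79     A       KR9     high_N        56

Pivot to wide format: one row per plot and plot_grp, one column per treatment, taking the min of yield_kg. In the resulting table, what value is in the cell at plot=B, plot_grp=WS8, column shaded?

Rows with plot=B, plot_grp=WS8 and treatment=shaded: yield_kg values are 71, 503, 517, 224, 559.
min(71, 503, 517, 224, 559) = 71.

71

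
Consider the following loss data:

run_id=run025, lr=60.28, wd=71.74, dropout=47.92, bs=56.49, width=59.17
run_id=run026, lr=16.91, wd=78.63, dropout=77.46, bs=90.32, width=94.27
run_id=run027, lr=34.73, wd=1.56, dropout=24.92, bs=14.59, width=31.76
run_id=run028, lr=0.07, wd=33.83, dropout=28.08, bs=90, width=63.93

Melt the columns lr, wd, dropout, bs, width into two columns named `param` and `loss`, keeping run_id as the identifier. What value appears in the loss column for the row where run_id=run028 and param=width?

Unpivoting turns each (run_id, wide-column) pair into one long row.
The wide cell at row run028, column width holds 63.93, so the long row (run028, width) has loss=63.93.

63.93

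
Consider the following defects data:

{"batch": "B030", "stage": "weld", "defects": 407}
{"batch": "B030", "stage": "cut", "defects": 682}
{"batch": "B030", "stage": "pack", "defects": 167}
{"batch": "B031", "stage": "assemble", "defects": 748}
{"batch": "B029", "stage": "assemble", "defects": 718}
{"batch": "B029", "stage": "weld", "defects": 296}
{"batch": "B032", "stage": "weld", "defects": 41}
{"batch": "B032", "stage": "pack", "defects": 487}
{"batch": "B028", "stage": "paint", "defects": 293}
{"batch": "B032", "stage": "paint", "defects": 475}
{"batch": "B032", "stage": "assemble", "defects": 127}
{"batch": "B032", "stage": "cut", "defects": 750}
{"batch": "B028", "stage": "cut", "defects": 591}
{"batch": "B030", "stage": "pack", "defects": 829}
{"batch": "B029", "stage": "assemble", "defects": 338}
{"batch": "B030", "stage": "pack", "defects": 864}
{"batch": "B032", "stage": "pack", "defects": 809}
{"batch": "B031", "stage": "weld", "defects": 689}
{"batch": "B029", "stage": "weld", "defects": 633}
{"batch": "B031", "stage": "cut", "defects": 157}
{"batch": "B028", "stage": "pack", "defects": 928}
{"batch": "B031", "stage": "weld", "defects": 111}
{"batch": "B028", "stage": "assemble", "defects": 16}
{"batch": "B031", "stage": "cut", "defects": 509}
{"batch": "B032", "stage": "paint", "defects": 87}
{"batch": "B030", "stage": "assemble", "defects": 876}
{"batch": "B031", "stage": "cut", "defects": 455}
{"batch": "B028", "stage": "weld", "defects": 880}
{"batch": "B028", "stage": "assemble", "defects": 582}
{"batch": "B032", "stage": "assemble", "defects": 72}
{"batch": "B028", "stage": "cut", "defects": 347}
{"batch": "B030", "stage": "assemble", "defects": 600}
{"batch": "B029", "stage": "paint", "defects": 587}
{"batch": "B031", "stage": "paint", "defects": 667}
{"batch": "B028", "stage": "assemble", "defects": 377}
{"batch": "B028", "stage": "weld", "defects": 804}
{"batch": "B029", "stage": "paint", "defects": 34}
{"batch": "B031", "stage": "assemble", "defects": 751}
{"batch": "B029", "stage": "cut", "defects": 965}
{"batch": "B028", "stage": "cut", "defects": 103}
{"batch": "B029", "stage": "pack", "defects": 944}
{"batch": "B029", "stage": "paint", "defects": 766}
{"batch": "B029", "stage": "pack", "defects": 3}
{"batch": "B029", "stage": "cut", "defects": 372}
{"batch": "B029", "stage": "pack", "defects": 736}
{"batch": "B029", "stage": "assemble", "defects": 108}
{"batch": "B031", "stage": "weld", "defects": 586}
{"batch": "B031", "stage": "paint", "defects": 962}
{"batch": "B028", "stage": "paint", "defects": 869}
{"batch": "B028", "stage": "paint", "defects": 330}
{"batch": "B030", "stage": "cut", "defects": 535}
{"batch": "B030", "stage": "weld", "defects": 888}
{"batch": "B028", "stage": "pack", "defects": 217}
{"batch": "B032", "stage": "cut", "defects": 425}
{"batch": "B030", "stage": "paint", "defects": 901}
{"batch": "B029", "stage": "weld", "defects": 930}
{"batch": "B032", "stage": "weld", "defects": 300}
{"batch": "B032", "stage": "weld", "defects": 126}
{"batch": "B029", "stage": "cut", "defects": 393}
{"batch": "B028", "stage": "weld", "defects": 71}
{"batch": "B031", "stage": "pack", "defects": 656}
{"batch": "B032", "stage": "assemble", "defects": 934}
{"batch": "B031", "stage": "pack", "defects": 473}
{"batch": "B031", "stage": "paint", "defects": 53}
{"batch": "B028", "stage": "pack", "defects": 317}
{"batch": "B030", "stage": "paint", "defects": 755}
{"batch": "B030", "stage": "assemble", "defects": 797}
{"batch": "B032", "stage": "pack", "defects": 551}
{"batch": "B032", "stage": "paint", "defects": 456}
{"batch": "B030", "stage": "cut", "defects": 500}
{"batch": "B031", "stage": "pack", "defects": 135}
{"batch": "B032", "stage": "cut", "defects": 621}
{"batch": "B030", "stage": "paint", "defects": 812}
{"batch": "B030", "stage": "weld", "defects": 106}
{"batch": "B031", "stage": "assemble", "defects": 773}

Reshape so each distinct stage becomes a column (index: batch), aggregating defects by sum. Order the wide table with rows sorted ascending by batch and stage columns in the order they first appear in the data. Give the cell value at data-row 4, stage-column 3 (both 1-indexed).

With rows sorted ascending by batch, row 4 is batch=B031. stage columns in first-appearance order: weld, cut, pack, assemble, paint; column 3 is pack.
Long rows with batch=B031, stage=pack: 656 + 473 + 135 = 1264.

1264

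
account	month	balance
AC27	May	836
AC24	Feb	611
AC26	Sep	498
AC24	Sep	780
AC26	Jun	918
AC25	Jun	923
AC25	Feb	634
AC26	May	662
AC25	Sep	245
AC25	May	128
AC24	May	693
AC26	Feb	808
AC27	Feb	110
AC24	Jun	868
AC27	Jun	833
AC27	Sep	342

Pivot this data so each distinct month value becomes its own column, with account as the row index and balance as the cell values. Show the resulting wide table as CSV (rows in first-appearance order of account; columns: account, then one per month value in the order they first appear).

account,May,Feb,Sep,Jun
AC27,836,110,342,833
AC24,693,611,780,868
AC26,662,808,498,918
AC25,128,634,245,923

Columns: account plus the 4 distinct month values (May, Feb, Sep, Jun).
For example, row AC27 column May takes balance=836 from the long row (AC27, May).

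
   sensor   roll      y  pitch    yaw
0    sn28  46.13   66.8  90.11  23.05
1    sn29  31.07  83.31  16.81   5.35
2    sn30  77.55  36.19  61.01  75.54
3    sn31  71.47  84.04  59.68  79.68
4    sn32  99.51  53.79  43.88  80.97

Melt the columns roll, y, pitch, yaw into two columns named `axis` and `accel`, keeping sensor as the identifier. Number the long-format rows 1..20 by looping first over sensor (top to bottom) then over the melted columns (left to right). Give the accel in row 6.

83.31

20 rows total (5 × 4). Row 6: index ⌊(6-1)/4⌋ = 1 into sensor → sn29; (6-1) mod 4 = 1 into the melted columns → y.
So row 6 is (sn29, y, 83.31); accel = 83.31.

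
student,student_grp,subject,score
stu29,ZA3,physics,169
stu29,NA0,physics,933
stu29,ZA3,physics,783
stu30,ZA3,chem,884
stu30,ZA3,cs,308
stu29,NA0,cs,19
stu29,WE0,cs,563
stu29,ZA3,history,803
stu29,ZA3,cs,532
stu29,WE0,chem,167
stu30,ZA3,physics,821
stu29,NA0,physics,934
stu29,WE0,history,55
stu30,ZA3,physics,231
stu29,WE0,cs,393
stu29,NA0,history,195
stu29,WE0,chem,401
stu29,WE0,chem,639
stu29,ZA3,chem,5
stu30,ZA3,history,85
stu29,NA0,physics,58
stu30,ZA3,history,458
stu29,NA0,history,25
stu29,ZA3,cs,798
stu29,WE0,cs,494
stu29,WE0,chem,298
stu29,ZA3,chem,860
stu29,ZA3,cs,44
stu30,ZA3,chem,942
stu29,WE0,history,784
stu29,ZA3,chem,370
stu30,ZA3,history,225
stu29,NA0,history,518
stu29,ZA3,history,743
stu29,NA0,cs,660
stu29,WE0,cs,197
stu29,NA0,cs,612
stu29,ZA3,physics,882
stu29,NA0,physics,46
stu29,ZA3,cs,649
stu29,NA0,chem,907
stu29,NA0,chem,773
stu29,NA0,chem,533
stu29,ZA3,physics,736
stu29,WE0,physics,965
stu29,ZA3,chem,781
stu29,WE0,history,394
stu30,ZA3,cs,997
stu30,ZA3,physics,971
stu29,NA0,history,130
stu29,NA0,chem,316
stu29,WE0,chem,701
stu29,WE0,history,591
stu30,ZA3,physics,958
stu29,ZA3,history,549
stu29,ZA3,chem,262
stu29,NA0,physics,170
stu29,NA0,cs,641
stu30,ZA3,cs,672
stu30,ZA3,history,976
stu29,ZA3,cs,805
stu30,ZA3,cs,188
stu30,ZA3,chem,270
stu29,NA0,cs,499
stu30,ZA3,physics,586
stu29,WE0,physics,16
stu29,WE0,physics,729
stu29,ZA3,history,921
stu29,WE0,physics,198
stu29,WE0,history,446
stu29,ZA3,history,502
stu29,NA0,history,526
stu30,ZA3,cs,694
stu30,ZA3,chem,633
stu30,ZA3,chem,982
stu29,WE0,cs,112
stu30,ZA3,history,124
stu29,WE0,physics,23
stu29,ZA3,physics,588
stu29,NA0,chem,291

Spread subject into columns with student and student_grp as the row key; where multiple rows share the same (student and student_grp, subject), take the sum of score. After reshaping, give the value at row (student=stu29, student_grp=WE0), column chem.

Rows with student=stu29, student_grp=WE0 and subject=chem: score values are 167, 401, 639, 298, 701.
167 + 401 + 639 + 298 + 701 = 2206.

2206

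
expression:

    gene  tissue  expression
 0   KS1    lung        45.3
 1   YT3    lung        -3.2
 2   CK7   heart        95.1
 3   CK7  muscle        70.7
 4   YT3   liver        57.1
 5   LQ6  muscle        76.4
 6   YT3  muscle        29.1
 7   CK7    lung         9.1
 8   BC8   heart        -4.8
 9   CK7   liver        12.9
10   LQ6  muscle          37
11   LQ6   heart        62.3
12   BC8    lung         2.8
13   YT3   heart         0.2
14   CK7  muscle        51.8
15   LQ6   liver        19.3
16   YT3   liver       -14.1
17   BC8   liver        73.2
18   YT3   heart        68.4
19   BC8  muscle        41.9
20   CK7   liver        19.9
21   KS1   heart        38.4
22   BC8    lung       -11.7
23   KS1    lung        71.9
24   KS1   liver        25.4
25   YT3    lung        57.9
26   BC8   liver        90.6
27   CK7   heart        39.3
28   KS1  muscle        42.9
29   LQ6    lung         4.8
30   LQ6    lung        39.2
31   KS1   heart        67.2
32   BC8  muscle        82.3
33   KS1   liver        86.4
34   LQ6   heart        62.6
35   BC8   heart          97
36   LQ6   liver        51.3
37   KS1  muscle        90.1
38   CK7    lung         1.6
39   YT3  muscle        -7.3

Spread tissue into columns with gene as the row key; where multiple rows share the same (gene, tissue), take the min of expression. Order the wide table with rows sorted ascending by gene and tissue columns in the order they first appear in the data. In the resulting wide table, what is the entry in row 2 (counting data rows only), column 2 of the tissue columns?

With rows sorted ascending by gene, row 2 is gene=CK7. tissue columns in first-appearance order: lung, heart, muscle, liver; column 2 is heart.
Long rows with gene=CK7, tissue=heart: min(95.1, 39.3) = 39.3.

39.3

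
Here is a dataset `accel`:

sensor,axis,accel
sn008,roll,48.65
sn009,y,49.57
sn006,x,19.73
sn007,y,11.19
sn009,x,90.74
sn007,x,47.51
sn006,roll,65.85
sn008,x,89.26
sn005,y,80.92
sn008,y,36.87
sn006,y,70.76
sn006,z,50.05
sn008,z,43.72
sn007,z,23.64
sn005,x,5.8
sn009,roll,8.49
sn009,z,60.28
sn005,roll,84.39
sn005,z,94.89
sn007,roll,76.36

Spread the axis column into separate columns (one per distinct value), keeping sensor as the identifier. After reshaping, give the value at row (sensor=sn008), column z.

43.72

Wide layout: rows indexed by sensor, columns are the 4 distinct axis values (roll, y, x, z).
Cell (sensor=sn008, axis=z) draws from the long row where sensor=sn008 and axis=z, which has accel=43.72.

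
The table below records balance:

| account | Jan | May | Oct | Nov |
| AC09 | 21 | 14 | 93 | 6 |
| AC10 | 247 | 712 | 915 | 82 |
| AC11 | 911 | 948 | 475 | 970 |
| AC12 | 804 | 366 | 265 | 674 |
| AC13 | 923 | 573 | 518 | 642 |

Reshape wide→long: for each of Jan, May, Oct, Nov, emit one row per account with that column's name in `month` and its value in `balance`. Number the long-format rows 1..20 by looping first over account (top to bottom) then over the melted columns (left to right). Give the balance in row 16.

674

20 rows total (5 × 4). Row 16: index ⌊(16-1)/4⌋ = 3 into account → AC12; (16-1) mod 4 = 3 into the melted columns → Nov.
So row 16 is (AC12, Nov, 674); balance = 674.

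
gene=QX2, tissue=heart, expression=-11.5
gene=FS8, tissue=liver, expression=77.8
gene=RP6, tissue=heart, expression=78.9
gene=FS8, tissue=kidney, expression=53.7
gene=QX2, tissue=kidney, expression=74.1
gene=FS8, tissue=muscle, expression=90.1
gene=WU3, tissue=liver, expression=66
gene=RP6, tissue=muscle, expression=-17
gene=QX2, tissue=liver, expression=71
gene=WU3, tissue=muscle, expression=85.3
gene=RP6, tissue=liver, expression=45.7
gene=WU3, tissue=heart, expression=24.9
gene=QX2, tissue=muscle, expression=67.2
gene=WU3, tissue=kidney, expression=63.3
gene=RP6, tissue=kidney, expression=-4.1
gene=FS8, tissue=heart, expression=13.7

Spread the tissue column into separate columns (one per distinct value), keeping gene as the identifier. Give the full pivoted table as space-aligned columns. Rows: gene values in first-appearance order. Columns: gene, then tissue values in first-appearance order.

Columns: gene plus the 4 distinct tissue values (heart, liver, kidney, muscle).
For example, row QX2 column heart takes expression=-11.5 from the long row (QX2, heart).

gene  heart  liver  kidney  muscle
QX2   -11.5  71     74.1    67.2  
FS8   13.7   77.8   53.7    90.1  
RP6   78.9   45.7   -4.1    -17   
WU3   24.9   66     63.3    85.3  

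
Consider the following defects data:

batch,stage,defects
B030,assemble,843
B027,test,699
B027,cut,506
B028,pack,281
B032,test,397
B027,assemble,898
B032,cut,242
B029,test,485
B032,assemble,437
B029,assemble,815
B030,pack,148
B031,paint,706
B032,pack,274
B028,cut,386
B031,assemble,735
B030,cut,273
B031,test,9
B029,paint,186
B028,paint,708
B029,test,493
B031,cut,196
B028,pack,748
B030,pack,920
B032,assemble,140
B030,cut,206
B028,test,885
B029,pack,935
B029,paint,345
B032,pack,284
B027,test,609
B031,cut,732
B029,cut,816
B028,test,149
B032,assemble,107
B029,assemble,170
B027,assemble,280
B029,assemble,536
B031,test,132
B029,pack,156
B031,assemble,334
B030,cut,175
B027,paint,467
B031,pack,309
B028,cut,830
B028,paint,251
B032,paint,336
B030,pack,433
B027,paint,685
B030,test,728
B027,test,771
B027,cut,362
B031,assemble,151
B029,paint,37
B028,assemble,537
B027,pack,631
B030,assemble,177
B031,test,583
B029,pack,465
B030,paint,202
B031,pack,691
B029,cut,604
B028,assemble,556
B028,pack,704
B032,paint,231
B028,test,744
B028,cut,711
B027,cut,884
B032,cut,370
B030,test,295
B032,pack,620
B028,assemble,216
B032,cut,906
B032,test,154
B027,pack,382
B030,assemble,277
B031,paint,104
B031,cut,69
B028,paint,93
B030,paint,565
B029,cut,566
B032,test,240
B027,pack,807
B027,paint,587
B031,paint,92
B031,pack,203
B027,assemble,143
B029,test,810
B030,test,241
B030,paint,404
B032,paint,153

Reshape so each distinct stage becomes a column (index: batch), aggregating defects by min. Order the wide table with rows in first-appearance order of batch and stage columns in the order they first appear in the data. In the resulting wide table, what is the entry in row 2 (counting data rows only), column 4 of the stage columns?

With rows in first-appearance order of batch, row 2 is batch=B027. stage columns in first-appearance order: assemble, test, cut, pack, paint; column 4 is pack.
Long rows with batch=B027, stage=pack: min(631, 382, 807) = 382.

382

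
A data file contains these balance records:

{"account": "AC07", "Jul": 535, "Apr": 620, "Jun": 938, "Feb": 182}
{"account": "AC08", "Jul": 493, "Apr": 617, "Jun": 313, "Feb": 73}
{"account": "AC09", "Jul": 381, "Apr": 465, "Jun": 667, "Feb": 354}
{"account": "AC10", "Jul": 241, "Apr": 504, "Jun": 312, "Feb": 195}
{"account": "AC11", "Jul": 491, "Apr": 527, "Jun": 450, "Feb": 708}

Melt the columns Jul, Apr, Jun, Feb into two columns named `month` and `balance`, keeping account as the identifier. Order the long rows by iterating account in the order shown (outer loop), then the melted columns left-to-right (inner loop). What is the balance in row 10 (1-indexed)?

20 rows total (5 × 4). Row 10: index ⌊(10-1)/4⌋ = 2 into account → AC09; (10-1) mod 4 = 1 into the melted columns → Apr.
So row 10 is (AC09, Apr, 465); balance = 465.

465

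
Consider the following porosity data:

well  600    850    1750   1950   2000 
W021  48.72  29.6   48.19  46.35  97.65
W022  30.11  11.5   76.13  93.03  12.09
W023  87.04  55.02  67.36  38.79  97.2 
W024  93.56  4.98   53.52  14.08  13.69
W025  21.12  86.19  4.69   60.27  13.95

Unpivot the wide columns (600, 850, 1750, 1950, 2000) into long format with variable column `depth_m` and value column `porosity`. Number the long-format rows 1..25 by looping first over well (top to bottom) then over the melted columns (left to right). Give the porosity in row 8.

76.13

25 rows total (5 × 5). Row 8: index ⌊(8-1)/5⌋ = 1 into well → W022; (8-1) mod 5 = 2 into the melted columns → 1750.
So row 8 is (W022, 1750, 76.13); porosity = 76.13.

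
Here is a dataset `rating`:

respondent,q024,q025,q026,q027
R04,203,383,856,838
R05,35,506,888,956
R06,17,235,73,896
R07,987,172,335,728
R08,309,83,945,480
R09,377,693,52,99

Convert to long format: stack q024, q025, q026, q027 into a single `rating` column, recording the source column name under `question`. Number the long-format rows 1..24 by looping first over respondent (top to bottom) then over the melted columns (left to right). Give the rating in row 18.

24 rows total (6 × 4). Row 18: index ⌊(18-1)/4⌋ = 4 into respondent → R08; (18-1) mod 4 = 1 into the melted columns → q025.
So row 18 is (R08, q025, 83); rating = 83.

83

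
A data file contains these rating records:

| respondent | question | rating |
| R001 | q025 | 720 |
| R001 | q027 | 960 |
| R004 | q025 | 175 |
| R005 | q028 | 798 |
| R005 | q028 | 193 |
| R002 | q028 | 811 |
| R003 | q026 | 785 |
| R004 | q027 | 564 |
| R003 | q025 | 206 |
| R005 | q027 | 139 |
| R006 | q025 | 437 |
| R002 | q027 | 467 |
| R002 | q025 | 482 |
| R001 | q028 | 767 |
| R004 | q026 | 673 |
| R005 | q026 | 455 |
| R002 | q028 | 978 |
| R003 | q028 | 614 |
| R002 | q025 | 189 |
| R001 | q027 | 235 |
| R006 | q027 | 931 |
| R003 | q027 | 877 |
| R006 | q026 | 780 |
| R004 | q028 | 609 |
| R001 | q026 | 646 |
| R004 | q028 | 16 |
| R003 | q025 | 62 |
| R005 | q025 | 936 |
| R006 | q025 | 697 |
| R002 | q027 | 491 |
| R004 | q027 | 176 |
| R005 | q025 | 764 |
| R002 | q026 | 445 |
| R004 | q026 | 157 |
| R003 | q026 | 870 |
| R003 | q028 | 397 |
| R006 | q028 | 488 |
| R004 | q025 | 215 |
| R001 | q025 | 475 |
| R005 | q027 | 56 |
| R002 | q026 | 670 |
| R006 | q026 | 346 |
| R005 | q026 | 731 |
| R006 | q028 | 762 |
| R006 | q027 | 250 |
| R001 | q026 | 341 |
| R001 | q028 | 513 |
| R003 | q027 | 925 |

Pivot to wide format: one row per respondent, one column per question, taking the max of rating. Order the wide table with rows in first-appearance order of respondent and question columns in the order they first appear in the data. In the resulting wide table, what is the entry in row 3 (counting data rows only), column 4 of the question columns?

731

With rows in first-appearance order of respondent, row 3 is respondent=R005. question columns in first-appearance order: q025, q027, q028, q026; column 4 is q026.
Long rows with respondent=R005, question=q026: max(455, 731) = 731.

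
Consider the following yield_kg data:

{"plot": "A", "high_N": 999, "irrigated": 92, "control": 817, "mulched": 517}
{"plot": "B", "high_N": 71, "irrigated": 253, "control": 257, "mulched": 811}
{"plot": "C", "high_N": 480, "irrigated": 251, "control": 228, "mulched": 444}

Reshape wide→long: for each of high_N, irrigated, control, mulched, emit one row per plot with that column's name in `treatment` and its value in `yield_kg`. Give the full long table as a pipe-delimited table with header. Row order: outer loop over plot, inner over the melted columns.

Each (plot, column) pair becomes one row: 3 × 4 = 12 rows.
For example, (A, high_N) → yield_kg=999.

| plot | treatment | yield_kg |
| A | high_N | 999 |
| A | irrigated | 92 |
| A | control | 817 |
| A | mulched | 517 |
| B | high_N | 71 |
| B | irrigated | 253 |
| B | control | 257 |
| B | mulched | 811 |
| C | high_N | 480 |
| C | irrigated | 251 |
| C | control | 228 |
| C | mulched | 444 |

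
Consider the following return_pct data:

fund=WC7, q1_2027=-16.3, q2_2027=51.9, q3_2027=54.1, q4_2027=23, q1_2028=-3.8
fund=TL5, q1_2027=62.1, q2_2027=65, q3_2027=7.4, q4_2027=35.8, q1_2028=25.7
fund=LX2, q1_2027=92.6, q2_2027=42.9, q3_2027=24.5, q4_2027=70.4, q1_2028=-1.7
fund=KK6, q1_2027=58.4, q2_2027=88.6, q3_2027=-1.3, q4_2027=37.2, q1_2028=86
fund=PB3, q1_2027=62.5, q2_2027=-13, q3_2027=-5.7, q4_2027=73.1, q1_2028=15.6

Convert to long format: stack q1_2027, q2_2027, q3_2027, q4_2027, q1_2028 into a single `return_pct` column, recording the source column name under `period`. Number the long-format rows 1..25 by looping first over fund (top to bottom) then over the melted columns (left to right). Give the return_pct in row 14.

25 rows total (5 × 5). Row 14: index ⌊(14-1)/5⌋ = 2 into fund → LX2; (14-1) mod 5 = 3 into the melted columns → q4_2027.
So row 14 is (LX2, q4_2027, 70.4); return_pct = 70.4.

70.4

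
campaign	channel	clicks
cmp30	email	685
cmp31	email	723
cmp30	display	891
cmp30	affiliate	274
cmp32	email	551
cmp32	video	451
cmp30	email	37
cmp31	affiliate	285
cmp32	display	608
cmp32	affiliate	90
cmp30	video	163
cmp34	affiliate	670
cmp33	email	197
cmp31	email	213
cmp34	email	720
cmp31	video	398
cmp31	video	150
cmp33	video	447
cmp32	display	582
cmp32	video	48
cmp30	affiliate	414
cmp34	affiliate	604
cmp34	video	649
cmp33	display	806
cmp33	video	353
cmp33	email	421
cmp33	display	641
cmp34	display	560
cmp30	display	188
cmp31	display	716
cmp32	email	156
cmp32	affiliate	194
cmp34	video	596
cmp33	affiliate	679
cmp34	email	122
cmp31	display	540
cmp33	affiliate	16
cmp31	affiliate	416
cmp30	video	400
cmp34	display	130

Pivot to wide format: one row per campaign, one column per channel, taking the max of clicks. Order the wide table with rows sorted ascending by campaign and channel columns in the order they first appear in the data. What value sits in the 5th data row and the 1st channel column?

With rows sorted ascending by campaign, row 5 is campaign=cmp34. channel columns in first-appearance order: email, display, affiliate, video; column 1 is email.
Long rows with campaign=cmp34, channel=email: max(720, 122) = 720.

720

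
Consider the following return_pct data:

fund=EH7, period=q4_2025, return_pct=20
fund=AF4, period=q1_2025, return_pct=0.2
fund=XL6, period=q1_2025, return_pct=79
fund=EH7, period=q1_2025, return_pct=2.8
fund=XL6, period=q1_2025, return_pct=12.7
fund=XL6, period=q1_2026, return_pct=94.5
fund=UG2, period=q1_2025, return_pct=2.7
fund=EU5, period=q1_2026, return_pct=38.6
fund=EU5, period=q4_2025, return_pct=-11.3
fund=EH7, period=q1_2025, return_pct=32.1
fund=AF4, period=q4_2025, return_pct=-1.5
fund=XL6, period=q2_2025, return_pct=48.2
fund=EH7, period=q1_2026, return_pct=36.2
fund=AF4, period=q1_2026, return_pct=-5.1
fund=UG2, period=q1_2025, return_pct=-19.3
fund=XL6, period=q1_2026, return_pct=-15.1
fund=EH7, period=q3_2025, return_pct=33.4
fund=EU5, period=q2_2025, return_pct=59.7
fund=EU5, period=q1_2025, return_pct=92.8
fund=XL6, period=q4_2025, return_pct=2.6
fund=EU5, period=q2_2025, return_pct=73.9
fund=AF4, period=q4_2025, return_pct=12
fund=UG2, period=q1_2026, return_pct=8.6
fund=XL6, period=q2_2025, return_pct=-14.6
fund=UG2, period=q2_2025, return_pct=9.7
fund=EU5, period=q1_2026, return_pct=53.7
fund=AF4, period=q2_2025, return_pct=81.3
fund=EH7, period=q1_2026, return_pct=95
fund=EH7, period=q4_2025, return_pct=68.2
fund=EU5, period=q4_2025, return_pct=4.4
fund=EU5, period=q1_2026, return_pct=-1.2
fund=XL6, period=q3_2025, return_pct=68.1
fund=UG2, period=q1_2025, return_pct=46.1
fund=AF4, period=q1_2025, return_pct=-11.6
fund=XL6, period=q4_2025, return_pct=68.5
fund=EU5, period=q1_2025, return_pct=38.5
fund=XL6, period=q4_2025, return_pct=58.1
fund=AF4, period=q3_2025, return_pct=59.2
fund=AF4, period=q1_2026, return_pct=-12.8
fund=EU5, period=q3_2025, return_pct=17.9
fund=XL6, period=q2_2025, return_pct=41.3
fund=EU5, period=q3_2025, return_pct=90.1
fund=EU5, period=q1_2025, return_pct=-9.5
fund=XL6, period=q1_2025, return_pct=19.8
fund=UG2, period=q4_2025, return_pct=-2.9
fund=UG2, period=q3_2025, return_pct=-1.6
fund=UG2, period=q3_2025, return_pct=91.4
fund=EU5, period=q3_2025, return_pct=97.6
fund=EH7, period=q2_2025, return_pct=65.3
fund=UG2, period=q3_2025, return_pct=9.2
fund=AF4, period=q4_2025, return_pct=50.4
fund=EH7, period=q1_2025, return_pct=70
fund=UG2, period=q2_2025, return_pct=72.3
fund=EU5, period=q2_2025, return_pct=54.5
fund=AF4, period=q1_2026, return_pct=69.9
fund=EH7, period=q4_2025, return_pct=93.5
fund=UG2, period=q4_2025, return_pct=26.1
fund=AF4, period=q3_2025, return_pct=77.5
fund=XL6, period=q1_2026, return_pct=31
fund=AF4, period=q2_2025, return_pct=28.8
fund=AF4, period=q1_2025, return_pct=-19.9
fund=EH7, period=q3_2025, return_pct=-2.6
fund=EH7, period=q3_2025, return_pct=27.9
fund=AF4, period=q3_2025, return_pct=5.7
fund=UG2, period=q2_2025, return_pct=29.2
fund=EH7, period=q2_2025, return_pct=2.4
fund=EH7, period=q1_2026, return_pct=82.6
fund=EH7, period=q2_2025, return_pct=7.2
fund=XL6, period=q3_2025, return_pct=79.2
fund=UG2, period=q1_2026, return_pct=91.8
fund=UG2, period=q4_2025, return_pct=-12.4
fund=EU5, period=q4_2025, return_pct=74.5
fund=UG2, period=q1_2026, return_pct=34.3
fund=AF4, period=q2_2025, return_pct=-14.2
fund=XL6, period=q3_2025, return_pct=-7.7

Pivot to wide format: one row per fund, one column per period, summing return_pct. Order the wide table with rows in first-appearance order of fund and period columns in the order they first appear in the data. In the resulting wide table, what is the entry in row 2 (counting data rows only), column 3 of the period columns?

With rows in first-appearance order of fund, row 2 is fund=AF4. period columns in first-appearance order: q4_2025, q1_2025, q1_2026, q2_2025, q3_2025; column 3 is q1_2026.
Long rows with fund=AF4, period=q1_2026: -5.1 + -12.8 + 69.9 = 52.

52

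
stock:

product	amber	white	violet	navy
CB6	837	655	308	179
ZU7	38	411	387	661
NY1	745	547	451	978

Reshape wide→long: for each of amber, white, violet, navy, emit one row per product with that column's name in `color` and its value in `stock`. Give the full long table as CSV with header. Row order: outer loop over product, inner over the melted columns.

Each (product, column) pair becomes one row: 3 × 4 = 12 rows.
For example, (CB6, amber) → stock=837.

product,color,stock
CB6,amber,837
CB6,white,655
CB6,violet,308
CB6,navy,179
ZU7,amber,38
ZU7,white,411
ZU7,violet,387
ZU7,navy,661
NY1,amber,745
NY1,white,547
NY1,violet,451
NY1,navy,978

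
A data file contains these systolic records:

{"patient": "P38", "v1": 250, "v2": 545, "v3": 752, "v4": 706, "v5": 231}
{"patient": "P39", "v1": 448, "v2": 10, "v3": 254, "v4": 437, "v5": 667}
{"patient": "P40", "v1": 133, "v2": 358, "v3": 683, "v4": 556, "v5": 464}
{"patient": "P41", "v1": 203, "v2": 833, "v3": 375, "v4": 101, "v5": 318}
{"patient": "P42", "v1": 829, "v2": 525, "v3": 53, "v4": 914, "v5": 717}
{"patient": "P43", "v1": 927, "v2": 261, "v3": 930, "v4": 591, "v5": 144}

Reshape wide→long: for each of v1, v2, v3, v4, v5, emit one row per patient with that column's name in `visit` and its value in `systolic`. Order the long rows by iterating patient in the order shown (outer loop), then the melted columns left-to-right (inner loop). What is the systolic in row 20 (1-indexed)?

30 rows total (6 × 5). Row 20: index ⌊(20-1)/5⌋ = 3 into patient → P41; (20-1) mod 5 = 4 into the melted columns → v5.
So row 20 is (P41, v5, 318); systolic = 318.

318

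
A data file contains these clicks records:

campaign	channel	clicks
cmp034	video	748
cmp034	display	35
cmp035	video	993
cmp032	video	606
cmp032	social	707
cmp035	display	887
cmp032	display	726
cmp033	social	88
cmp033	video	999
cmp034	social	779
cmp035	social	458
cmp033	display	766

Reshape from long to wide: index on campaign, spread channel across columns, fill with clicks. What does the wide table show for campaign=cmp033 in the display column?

766

Wide layout: rows indexed by campaign, columns are the 3 distinct channel values (video, display, social).
Cell (campaign=cmp033, channel=display) draws from the long row where campaign=cmp033 and channel=display, which has clicks=766.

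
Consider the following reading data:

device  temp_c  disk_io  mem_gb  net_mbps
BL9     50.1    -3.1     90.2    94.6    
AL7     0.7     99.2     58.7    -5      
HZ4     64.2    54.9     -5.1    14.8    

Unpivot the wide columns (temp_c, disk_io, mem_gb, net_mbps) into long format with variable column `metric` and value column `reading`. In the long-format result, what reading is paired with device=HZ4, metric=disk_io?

54.9

Unpivoting turns each (device, wide-column) pair into one long row.
The wide cell at row HZ4, column disk_io holds 54.9, so the long row (HZ4, disk_io) has reading=54.9.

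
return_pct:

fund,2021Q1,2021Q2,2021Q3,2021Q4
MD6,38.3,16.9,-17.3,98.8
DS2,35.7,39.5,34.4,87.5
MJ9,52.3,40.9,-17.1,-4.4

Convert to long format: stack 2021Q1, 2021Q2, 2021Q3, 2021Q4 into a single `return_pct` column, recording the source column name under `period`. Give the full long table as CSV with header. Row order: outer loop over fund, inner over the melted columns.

Each (fund, column) pair becomes one row: 3 × 4 = 12 rows.
For example, (MD6, 2021Q1) → return_pct=38.3.

fund,period,return_pct
MD6,2021Q1,38.3
MD6,2021Q2,16.9
MD6,2021Q3,-17.3
MD6,2021Q4,98.8
DS2,2021Q1,35.7
DS2,2021Q2,39.5
DS2,2021Q3,34.4
DS2,2021Q4,87.5
MJ9,2021Q1,52.3
MJ9,2021Q2,40.9
MJ9,2021Q3,-17.1
MJ9,2021Q4,-4.4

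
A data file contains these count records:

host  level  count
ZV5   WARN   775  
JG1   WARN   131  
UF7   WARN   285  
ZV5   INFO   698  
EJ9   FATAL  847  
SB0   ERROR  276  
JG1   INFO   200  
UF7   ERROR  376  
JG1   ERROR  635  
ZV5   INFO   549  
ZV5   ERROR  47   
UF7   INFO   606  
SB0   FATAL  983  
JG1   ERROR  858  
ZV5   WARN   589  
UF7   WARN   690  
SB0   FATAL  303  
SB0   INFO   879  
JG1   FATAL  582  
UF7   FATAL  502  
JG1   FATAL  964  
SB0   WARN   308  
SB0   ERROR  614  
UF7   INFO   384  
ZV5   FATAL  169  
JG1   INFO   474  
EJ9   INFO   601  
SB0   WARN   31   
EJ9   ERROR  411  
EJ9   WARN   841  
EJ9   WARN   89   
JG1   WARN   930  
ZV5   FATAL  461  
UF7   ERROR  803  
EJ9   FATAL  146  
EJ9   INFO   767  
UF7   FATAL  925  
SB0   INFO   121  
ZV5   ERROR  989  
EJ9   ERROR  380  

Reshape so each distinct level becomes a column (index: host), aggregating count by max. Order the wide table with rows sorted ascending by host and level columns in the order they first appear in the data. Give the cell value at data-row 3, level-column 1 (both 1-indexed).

With rows sorted ascending by host, row 3 is host=SB0. level columns in first-appearance order: WARN, INFO, FATAL, ERROR; column 1 is WARN.
Long rows with host=SB0, level=WARN: max(308, 31) = 308.

308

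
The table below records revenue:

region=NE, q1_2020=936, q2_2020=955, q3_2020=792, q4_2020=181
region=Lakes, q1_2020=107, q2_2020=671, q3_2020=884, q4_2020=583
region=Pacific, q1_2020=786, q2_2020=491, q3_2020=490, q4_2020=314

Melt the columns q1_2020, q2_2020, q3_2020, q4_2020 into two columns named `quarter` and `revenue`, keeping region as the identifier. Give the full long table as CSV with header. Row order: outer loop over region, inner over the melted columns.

region,quarter,revenue
NE,q1_2020,936
NE,q2_2020,955
NE,q3_2020,792
NE,q4_2020,181
Lakes,q1_2020,107
Lakes,q2_2020,671
Lakes,q3_2020,884
Lakes,q4_2020,583
Pacific,q1_2020,786
Pacific,q2_2020,491
Pacific,q3_2020,490
Pacific,q4_2020,314

Each (region, column) pair becomes one row: 3 × 4 = 12 rows.
For example, (NE, q1_2020) → revenue=936.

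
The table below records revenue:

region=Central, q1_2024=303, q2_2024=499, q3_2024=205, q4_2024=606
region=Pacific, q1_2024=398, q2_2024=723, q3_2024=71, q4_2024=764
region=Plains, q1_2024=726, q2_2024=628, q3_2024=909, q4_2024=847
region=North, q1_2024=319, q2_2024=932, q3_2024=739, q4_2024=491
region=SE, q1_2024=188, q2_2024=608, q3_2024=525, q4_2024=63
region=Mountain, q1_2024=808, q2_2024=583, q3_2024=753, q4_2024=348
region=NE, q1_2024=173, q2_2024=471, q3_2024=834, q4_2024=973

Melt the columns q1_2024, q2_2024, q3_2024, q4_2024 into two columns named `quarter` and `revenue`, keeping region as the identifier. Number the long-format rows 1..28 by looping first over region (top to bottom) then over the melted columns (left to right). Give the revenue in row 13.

319

28 rows total (7 × 4). Row 13: index ⌊(13-1)/4⌋ = 3 into region → North; (13-1) mod 4 = 0 into the melted columns → q1_2024.
So row 13 is (North, q1_2024, 319); revenue = 319.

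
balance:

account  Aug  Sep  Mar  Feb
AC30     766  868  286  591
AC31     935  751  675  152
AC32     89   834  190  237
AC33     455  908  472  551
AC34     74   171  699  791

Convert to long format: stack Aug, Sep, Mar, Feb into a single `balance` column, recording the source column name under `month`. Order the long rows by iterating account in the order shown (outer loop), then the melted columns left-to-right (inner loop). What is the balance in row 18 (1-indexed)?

171

20 rows total (5 × 4). Row 18: index ⌊(18-1)/4⌋ = 4 into account → AC34; (18-1) mod 4 = 1 into the melted columns → Sep.
So row 18 is (AC34, Sep, 171); balance = 171.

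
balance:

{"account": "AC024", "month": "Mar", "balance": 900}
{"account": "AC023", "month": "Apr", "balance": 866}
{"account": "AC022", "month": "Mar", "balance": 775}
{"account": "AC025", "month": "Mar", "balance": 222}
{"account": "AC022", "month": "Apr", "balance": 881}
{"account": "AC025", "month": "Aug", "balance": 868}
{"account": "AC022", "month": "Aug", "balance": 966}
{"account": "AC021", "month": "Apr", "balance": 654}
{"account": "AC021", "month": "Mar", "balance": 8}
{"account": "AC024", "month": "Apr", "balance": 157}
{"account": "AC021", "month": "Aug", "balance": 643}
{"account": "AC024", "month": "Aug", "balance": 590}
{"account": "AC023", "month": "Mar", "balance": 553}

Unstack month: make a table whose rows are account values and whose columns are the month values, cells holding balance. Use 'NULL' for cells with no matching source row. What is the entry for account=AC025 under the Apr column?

NULL

No long-format row has account=AC025 and month=Apr, so the cell is NULL.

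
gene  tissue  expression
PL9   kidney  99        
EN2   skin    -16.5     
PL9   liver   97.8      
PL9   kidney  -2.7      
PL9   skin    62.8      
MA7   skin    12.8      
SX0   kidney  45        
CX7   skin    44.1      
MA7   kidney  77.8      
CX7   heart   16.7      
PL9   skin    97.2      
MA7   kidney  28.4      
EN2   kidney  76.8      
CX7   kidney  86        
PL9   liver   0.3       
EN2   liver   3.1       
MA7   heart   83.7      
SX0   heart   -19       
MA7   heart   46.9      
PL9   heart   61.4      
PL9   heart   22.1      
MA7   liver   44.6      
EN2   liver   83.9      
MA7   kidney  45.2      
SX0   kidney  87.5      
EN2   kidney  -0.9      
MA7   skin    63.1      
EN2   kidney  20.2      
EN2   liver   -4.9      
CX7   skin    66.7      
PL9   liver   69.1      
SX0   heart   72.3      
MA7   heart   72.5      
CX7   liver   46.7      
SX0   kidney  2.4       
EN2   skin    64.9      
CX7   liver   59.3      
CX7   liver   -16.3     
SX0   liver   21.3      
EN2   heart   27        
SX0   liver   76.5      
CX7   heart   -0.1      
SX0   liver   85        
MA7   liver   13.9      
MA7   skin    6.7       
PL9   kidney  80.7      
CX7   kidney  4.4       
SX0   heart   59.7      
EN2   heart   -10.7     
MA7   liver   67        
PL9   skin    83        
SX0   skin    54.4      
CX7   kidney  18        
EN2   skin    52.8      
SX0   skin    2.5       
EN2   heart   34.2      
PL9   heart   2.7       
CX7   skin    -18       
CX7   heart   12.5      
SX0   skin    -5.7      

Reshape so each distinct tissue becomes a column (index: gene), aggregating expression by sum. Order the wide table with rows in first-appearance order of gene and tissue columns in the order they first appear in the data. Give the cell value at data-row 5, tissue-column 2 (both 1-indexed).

With rows in first-appearance order of gene, row 5 is gene=CX7. tissue columns in first-appearance order: kidney, skin, liver, heart; column 2 is skin.
Long rows with gene=CX7, tissue=skin: 44.1 + 66.7 + -18 = 92.8.

92.8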